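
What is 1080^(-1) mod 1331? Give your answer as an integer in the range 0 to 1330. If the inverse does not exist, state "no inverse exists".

Apply the Euclidean algorithm to 1331 and 1080:
1331 = 1×1080 + 251
1080 = 4×251 + 76
251 = 3×76 + 23
76 = 3×23 + 7
23 = 3×7 + 2
7 = 3×2 + 1
2 = 2×1 + 0
gcd = 1, so the inverse exists. Back-substitute:
1 = 7 − 3·2
1 = −3·23 + 10·7
1 = 10·76 − 33·23
1 = −33·251 + 109·76
1 = 109·1080 − 469·251
1 = −469·1331 + 578·1080
So 1080·578 ≡ 1 (mod 1331).

578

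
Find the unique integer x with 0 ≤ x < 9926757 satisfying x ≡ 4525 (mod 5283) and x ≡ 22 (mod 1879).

Write x = 4525 + 5283·k. Then 5283·k ≡ 22 − 4525 ≡ 1134 (mod 1879).
Need 5283⁻¹ mod 1879. Extended Euclid on (1879, 1525):
1879 = 1·1525 + 354
1525 = 4·354 + 109
354 = 3·109 + 27
109 = 4·27 + 1
27 = 27·1 + 0
Back-substitute:
1 = 109 − 4·27
1 = −4·354 + 13·109
1 = 13·1525 − 56·354
1 = −56·1879 + 69·1525
5283⁻¹ ≡ 69 (mod 1879), so k ≡ 69·1134 ≡ 1207 (mod 1879).
x = 4525 + 5283·1207 = 6381106.

6381106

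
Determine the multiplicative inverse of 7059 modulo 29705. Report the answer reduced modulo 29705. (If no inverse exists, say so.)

Euclidean algorithm on 29705, 7059:
29705 = 4·7059 + 1469
7059 = 4·1469 + 1183
1469 = 1·1183 + 286
1183 = 4·286 + 39
286 = 7·39 + 13
39 = 3·13 + 0
The gcd is 13, not 1, hence no inverse exists.

no inverse exists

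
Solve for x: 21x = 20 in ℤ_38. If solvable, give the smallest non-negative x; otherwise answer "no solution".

10

First find gcd(21, 38):
38 = 1*21 + 17
21 = 1*17 + 4
17 = 4*4 + 1
4 = 4*1 + 0
gcd = 1, so a unique solution mod 38 exists.
Back-substitute for the Bézout coefficients:
1 = 17 − 4·4
1 = −4·21 + 5·17
1 = 5·38 − 9·21
So 21·(-9) ≡ 1 (mod 38), giving 21⁻¹ ≡ 29.
x ≡ 21⁻¹·20 ≡ 29·20 ≡ 10 (mod 38).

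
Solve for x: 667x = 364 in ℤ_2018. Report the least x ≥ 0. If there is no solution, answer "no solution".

648

First find gcd(667, 2018):
2018 = 3·667 + 17
667 = 39·17 + 4
17 = 4·4 + 1
4 = 4·1 + 0
gcd = 1, so a unique solution mod 2018 exists.
Back-substitute for the Bézout coefficients:
1 = 17 − 4·4
1 = −4·667 + 157·17
1 = 157·2018 − 475·667
So 667·(-475) ≡ 1 (mod 2018), giving 667⁻¹ ≡ 1543.
x ≡ 667⁻¹·364 ≡ 1543·364 ≡ 648 (mod 2018).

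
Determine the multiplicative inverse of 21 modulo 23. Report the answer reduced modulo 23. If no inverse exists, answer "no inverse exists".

Run Euclid on (23, 21):
23 = 1×21 + 2
21 = 10×2 + 1
2 = 2×1 + 0
The gcd is 1. Working backward:
1 = 21 − 10·2
1 = −10·23 + 11·21
So 21·11 ≡ 1 (mod 23).

11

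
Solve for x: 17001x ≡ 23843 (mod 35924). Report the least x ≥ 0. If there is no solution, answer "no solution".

First find gcd(17001, 35924):
35924 = 2*17001 + 1922
17001 = 8*1922 + 1625
1922 = 1*1625 + 297
1625 = 5*297 + 140
297 = 2*140 + 17
140 = 8*17 + 4
17 = 4*4 + 1
4 = 4*1 + 0
gcd = 1, so a unique solution mod 35924 exists.
Back-substitute for the Bézout coefficients:
1 = 17 − 4·4
1 = −4·140 + 33·17
1 = 33·297 − 70·140
1 = −70·1625 + 383·297
1 = 383·1922 − 453·1625
1 = −453·17001 + 4007·1922
1 = 4007·35924 − 8467·17001
So 17001·(-8467) ≡ 1 (mod 35924), giving 17001⁻¹ ≡ 27457.
x ≡ 17001⁻¹·23843 ≡ 27457·23843 ≡ 14199 (mod 35924).

14199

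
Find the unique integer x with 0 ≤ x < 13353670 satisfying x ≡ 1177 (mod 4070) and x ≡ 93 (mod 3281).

Write x = 1177 + 4070·k. Then 4070·k ≡ 93 − 1177 ≡ 2197 (mod 3281).
Need 4070⁻¹ mod 3281. Extended Euclid on (3281, 789):
3281 = 4·789 + 125
789 = 6·125 + 39
125 = 3·39 + 8
39 = 4·8 + 7
8 = 1·7 + 1
7 = 7·1 + 0
Back-substitute:
1 = 8 − 7
1 = −39 + 5·8
1 = 5·125 − 16·39
1 = −16·789 + 101·125
1 = 101·3281 − 420·789
4070⁻¹ ≡ 2861 (mod 3281), so k ≡ 2861·2197 ≡ 2502 (mod 3281).
x = 1177 + 4070·2502 = 10184317.

10184317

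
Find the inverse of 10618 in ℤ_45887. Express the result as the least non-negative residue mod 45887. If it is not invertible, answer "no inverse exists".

Extended Euclidean algorithm:
45887 = 4·10618 + 3415
10618 = 3·3415 + 373
3415 = 9·373 + 58
373 = 6·58 + 25
58 = 2·25 + 8
25 = 3·8 + 1
8 = 8·1 + 0
The gcd is 1. Working backward:
1 = 25 − 3·8
1 = −3·58 + 7·25
1 = 7·373 − 45·58
1 = −45·3415 + 412·373
1 = 412·10618 − 1281·3415
1 = −1281·45887 + 5536·10618
So 10618·5536 ≡ 1 (mod 45887).

5536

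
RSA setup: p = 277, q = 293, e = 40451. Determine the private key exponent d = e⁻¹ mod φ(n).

φ(n) = (p−1)(q−1) = 276·292 = 80592.
Need d with 40451·d ≡ 1 (mod 80592). Apply the extended Euclidean algorithm:
80592 = 1*40451 + 40141
40451 = 1*40141 + 310
40141 = 129*310 + 151
310 = 2*151 + 8
151 = 18*8 + 7
8 = 1*7 + 1
7 = 7*1 + 0
Back-substitute:
1 = 8 − 7
1 = −151 + 19·8
1 = 19·310 − 39·151
1 = −39·40141 + 5050·310
1 = 5050·40451 − 5089·40141
1 = −5089·80592 + 10139·40451
So 40451·10139 ≡ 1 (mod 80592), hence d = 10139.

10139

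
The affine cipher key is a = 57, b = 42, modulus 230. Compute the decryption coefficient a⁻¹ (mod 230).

113

Extended Euclidean algorithm:
230 = 4·57 + 2
57 = 28·2 + 1
2 = 2·1 + 0
The gcd is 1. Working backward:
1 = 57 − 28·2
1 = −28·230 + 113·57
So 57·113 ≡ 1 (mod 230).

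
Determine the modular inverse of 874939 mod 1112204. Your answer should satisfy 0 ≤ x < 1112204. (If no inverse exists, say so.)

gcd(1112204, 874939) by repeated division:
1112204 = 1×874939 + 237265
874939 = 3×237265 + 163144
237265 = 1×163144 + 74121
163144 = 2×74121 + 14902
74121 = 4×14902 + 14513
14902 = 1×14513 + 389
14513 = 37×389 + 120
389 = 3×120 + 29
120 = 4×29 + 4
29 = 7×4 + 1
4 = 4×1 + 0
gcd = 1, so the inverse exists. Back-substitute:
1 = 29 − 7·4
1 = −7·120 + 29·29
1 = 29·389 − 94·120
1 = −94·14513 + 3507·389
1 = 3507·14902 − 3601·14513
1 = −3601·74121 + 17911·14902
1 = 17911·163144 − 39423·74121
1 = −39423·237265 + 57334·163144
1 = 57334·874939 − 211425·237265
1 = −211425·1112204 + 268759·874939
So 874939·268759 ≡ 1 (mod 1112204).

268759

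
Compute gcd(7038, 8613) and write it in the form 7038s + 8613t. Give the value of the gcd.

Repeated division:
8613 = 1*7038 + 1575
7038 = 4*1575 + 738
1575 = 2*738 + 99
738 = 7*99 + 45
99 = 2*45 + 9
45 = 5*9 + 0
gcd(7038, 8613) = 9.
Back-substituting:
9 = 99 − 2·45
9 = −2·738 + 15·99
9 = 15·1575 − 32·738
9 = −32·7038 + 143·1575
9 = 143·8613 − 175·7038
So 9 = (143)·8613 + (-175)·7038.

9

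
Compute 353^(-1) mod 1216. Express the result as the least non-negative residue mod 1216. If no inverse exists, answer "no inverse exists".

Extended Euclidean algorithm:
1216 = 3×353 + 157
353 = 2×157 + 39
157 = 4×39 + 1
39 = 39×1 + 0
The gcd is 1. Working backward:
1 = 157 − 4·39
1 = −4·353 + 9·157
1 = 9·1216 − 31·353
Hence 353⁻¹ ≡ -31 ≡ 1185 (mod 1216).

1185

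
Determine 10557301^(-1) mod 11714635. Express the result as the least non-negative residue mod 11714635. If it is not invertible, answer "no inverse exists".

1278126

Apply the Euclidean algorithm to 11714635 and 10557301:
11714635 = 1*10557301 + 1157334
10557301 = 9*1157334 + 141295
1157334 = 8*141295 + 26974
141295 = 5*26974 + 6425
26974 = 4*6425 + 1274
6425 = 5*1274 + 55
1274 = 23*55 + 9
55 = 6*9 + 1
9 = 9*1 + 0
The gcd is 1. Working backward:
1 = 55 − 6·9
1 = −6·1274 + 139·55
1 = 139·6425 − 701·1274
1 = −701·26974 + 2943·6425
1 = 2943·141295 − 15416·26974
1 = −15416·1157334 + 126271·141295
1 = 126271·10557301 − 1151855·1157334
1 = −1151855·11714635 + 1278126·10557301
So 10557301·1278126 ≡ 1 (mod 11714635).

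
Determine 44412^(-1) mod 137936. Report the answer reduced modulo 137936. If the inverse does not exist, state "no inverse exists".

Compute gcd(44412, 137936):
137936 = 3×44412 + 4700
44412 = 9×4700 + 2112
4700 = 2×2112 + 476
2112 = 4×476 + 208
476 = 2×208 + 60
208 = 3×60 + 28
60 = 2×28 + 4
28 = 7×4 + 0
gcd(44412, 137936) = 4 ≠ 1, so 44412 has no multiplicative inverse modulo 137936.

no inverse exists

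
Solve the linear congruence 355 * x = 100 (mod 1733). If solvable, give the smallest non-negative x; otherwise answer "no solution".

342

First find gcd(355, 1733):
1733 = 4*355 + 313
355 = 1*313 + 42
313 = 7*42 + 19
42 = 2*19 + 4
19 = 4*4 + 3
4 = 1*3 + 1
3 = 3*1 + 0
gcd = 1, so a unique solution mod 1733 exists.
Back-substitute for the Bézout coefficients:
1 = 4 − 3
1 = −19 + 5·4
1 = 5·42 − 11·19
1 = −11·313 + 82·42
1 = 82·355 − 93·313
1 = −93·1733 + 454·355
So 355·(454) ≡ 1 (mod 1733), giving 355⁻¹ ≡ 454.
x ≡ 355⁻¹·100 ≡ 454·100 ≡ 342 (mod 1733).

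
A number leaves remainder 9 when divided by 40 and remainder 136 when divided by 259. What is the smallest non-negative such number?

Write x = 9 + 40·k. Then 40·k ≡ 136 − 9 ≡ 127 (mod 259).
Need 40⁻¹ mod 259. Extended Euclid on (259, 40):
259 = 6·40 + 19
40 = 2·19 + 2
19 = 9·2 + 1
2 = 2·1 + 0
Back-substitute:
1 = 19 − 9·2
1 = −9·40 + 19·19
1 = 19·259 − 123·40
40⁻¹ ≡ 136 (mod 259), so k ≡ 136·127 ≡ 178 (mod 259).
x = 9 + 40·178 = 7129.

7129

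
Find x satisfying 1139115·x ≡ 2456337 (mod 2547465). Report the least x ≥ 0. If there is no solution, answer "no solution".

gcd(1139115, 2547465):
2547465 = 2×1139115 + 269235
1139115 = 4×269235 + 62175
269235 = 4×62175 + 20535
62175 = 3×20535 + 570
20535 = 36×570 + 15
570 = 38×15 + 0
gcd = 15, but 15 ∤ 2456337, so the congruence has no solution.

no solution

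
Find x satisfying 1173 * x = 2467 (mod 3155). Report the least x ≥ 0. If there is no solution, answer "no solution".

29

First find gcd(1173, 3155):
3155 = 2×1173 + 809
1173 = 1×809 + 364
809 = 2×364 + 81
364 = 4×81 + 40
81 = 2×40 + 1
40 = 40×1 + 0
gcd = 1, so a unique solution mod 3155 exists.
Back-substitute for the Bézout coefficients:
1 = 81 − 2·40
1 = −2·364 + 9·81
1 = 9·809 − 20·364
1 = −20·1173 + 29·809
1 = 29·3155 − 78·1173
So 1173·(-78) ≡ 1 (mod 3155), giving 1173⁻¹ ≡ 3077.
x ≡ 1173⁻¹·2467 ≡ 3077·2467 ≡ 29 (mod 3155).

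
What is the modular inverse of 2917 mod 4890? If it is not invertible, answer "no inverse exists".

gcd(4890, 2917) by repeated division:
4890 = 1·2917 + 1973
2917 = 1·1973 + 944
1973 = 2·944 + 85
944 = 11·85 + 9
85 = 9·9 + 4
9 = 2·4 + 1
4 = 4·1 + 0
Since gcd(2917, 4890) = 1, back-substitute to write 1 as a combination:
1 = 9 − 2·4
1 = −2·85 + 19·9
1 = 19·944 − 211·85
1 = −211·1973 + 441·944
1 = 441·2917 − 652·1973
1 = −652·4890 + 1093·2917
So 2917·1093 ≡ 1 (mod 4890).

1093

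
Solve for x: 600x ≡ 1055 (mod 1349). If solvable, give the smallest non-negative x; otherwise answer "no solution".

First find gcd(600, 1349):
1349 = 2*600 + 149
600 = 4*149 + 4
149 = 37*4 + 1
4 = 4*1 + 0
gcd = 1, so a unique solution mod 1349 exists.
Back-substitute for the Bézout coefficients:
1 = 149 − 37·4
1 = −37·600 + 149·149
1 = 149·1349 − 335·600
So 600·(-335) ≡ 1 (mod 1349), giving 600⁻¹ ≡ 1014.
x ≡ 600⁻¹·1055 ≡ 1014·1055 ≡ 13 (mod 1349).

13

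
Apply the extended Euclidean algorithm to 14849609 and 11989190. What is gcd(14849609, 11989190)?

1

Apply Euclid's algorithm to 14849609 and 11989190:
14849609 = 1*11989190 + 2860419
11989190 = 4*2860419 + 547514
2860419 = 5*547514 + 122849
547514 = 4*122849 + 56118
122849 = 2*56118 + 10613
56118 = 5*10613 + 3053
10613 = 3*3053 + 1454
3053 = 2*1454 + 145
1454 = 10*145 + 4
145 = 36*4 + 1
4 = 4*1 + 0
gcd(14849609, 11989190) = 1.
Express as a combination:
1 = 145 − 36·4
1 = −36·1454 + 361·145
1 = 361·3053 − 758·1454
1 = −758·10613 + 2635·3053
1 = 2635·56118 − 13933·10613
1 = −13933·122849 + 30501·56118
1 = 30501·547514 − 135937·122849
1 = −135937·2860419 + 710186·547514
1 = 710186·11989190 − 2976681·2860419
1 = −2976681·14849609 + 3686867·11989190
So 1 = (-2976681)·14849609 + (3686867)·11989190.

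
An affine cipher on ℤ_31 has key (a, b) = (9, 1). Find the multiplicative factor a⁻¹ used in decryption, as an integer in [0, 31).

7

Apply the Euclidean algorithm to 31 and 9:
31 = 3·9 + 4
9 = 2·4 + 1
4 = 4·1 + 0
Since gcd(9, 31) = 1, back-substitute to write 1 as a combination:
1 = 9 − 2·4
1 = −2·31 + 7·9
So 9·7 ≡ 1 (mod 31).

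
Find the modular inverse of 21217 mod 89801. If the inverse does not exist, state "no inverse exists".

14090

Run Euclid on (89801, 21217):
89801 = 4*21217 + 4933
21217 = 4*4933 + 1485
4933 = 3*1485 + 478
1485 = 3*478 + 51
478 = 9*51 + 19
51 = 2*19 + 13
19 = 1*13 + 6
13 = 2*6 + 1
6 = 6*1 + 0
Since gcd(21217, 89801) = 1, back-substitute to write 1 as a combination:
1 = 13 − 2·6
1 = −2·19 + 3·13
1 = 3·51 − 8·19
1 = −8·478 + 75·51
1 = 75·1485 − 233·478
1 = −233·4933 + 774·1485
1 = 774·21217 − 3329·4933
1 = −3329·89801 + 14090·21217
So 21217·14090 ≡ 1 (mod 89801).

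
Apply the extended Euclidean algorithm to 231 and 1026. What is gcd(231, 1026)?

Euclidean algorithm:
1026 = 4·231 + 102
231 = 2·102 + 27
102 = 3·27 + 21
27 = 1·21 + 6
21 = 3·6 + 3
6 = 2·3 + 0
gcd(231, 1026) = 3.
Express as a combination:
3 = 21 − 3·6
3 = −3·27 + 4·21
3 = 4·102 − 15·27
3 = −15·231 + 34·102
3 = 34·1026 − 151·231
So 3 = (34)·1026 + (-151)·231.

3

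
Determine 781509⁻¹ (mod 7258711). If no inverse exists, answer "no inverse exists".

Extended Euclidean algorithm:
7258711 = 9·781509 + 225130
781509 = 3·225130 + 106119
225130 = 2·106119 + 12892
106119 = 8·12892 + 2983
12892 = 4·2983 + 960
2983 = 3·960 + 103
960 = 9·103 + 33
103 = 3·33 + 4
33 = 8·4 + 1
4 = 4·1 + 0
The gcd is 1. Working backward:
1 = 33 − 8·4
1 = −8·103 + 25·33
1 = 25·960 − 233·103
1 = −233·2983 + 724·960
1 = 724·12892 − 3129·2983
1 = −3129·106119 + 25756·12892
1 = 25756·225130 − 54641·106119
1 = −54641·781509 + 189679·225130
1 = 189679·7258711 − 1761752·781509
So 781509·(-1761752) ≡ 1 (mod 7258711), and -1761752 ≡ 5496959 (mod 7258711).

5496959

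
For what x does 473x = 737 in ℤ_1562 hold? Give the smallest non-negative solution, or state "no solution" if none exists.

First find gcd(473, 1562):
1562 = 3×473 + 143
473 = 3×143 + 44
143 = 3×44 + 11
44 = 4×11 + 0
gcd = 11 and 11 | 737, so solutions exist. Divide through by 11: 43x ≡ 67 (mod 142).
Now find 43⁻¹ mod 142:
142 = 3·43 + 13
43 = 3·13 + 4
13 = 3·4 + 1
4 = 4·1 + 0
Back-substitute:
1 = 13 − 3·4
1 = −3·43 + 10·13
1 = 10·142 − 33·43
So 43·(-33) ≡ 1 (mod 142), i.e. 43⁻¹ ≡ 109.
Then x ≡ 109·67 ≡ 61 (mod 142); the smallest non-negative solution is x = 61.

61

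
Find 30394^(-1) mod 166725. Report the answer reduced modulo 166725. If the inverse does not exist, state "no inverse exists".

no inverse exists

Euclidean algorithm on 166725, 30394:
166725 = 5·30394 + 14755
30394 = 2·14755 + 884
14755 = 16·884 + 611
884 = 1·611 + 273
611 = 2·273 + 65
273 = 4·65 + 13
65 = 5·13 + 0
The gcd is 13, not 1, hence no inverse exists.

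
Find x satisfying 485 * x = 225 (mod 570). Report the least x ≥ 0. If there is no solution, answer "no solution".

51

First find gcd(485, 570):
570 = 1·485 + 85
485 = 5·85 + 60
85 = 1·60 + 25
60 = 2·25 + 10
25 = 2·10 + 5
10 = 2·5 + 0
gcd = 5 and 5 | 225, so solutions exist. Divide through by 5: 97x ≡ 45 (mod 114).
Now find 97⁻¹ mod 114:
114 = 1*97 + 17
97 = 5*17 + 12
17 = 1*12 + 5
12 = 2*5 + 2
5 = 2*2 + 1
2 = 2*1 + 0
Back-substitute:
1 = 5 − 2·2
1 = −2·12 + 5·5
1 = 5·17 − 7·12
1 = −7·97 + 40·17
1 = 40·114 − 47·97
So 97·(-47) ≡ 1 (mod 114), i.e. 97⁻¹ ≡ 67.
Then x ≡ 67·45 ≡ 51 (mod 114); the smallest non-negative solution is x = 51.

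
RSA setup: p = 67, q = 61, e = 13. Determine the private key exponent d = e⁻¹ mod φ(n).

2437

φ(n) = (p−1)(q−1) = 66·60 = 3960.
Need d with 13·d ≡ 1 (mod 3960). Apply the extended Euclidean algorithm:
3960 = 304×13 + 8
13 = 1×8 + 5
8 = 1×5 + 3
5 = 1×3 + 2
3 = 1×2 + 1
2 = 2×1 + 0
Back-substitute:
1 = 3 − 2
1 = −5 + 2·3
1 = 2·8 − 3·5
1 = −3·13 + 5·8
1 = 5·3960 − 1523·13
So 13·(-1523) ≡ 1 (mod 3960), hence d ≡ -1523 ≡ 2437 (mod 3960).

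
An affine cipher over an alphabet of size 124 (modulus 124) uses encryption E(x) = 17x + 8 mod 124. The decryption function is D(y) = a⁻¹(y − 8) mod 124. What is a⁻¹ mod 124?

73

gcd(124, 17) by repeated division:
124 = 7*17 + 5
17 = 3*5 + 2
5 = 2*2 + 1
2 = 2*1 + 0
The gcd is 1. Working backward:
1 = 5 − 2·2
1 = −2·17 + 7·5
1 = 7·124 − 51·17
Thus 17·(-51) ≡ 1 (mod 124); reducing, -51 mod 124 = 73.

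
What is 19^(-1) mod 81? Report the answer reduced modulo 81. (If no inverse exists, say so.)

Apply the Euclidean algorithm to 81 and 19:
81 = 4·19 + 5
19 = 3·5 + 4
5 = 1·4 + 1
4 = 4·1 + 0
Since gcd(19, 81) = 1, back-substitute to write 1 as a combination:
1 = 5 − 4
1 = −19 + 4·5
1 = 4·81 − 17·19
Hence 19⁻¹ ≡ -17 ≡ 64 (mod 81).

64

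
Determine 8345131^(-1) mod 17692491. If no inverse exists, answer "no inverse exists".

gcd(17692491, 8345131) by repeated division:
17692491 = 2·8345131 + 1002229
8345131 = 8·1002229 + 327299
1002229 = 3·327299 + 20332
327299 = 16·20332 + 1987
20332 = 10·1987 + 462
1987 = 4·462 + 139
462 = 3·139 + 45
139 = 3·45 + 4
45 = 11·4 + 1
4 = 4·1 + 0
Since gcd(8345131, 17692491) = 1, back-substitute to write 1 as a combination:
1 = 45 − 11·4
1 = −11·139 + 34·45
1 = 34·462 − 113·139
1 = −113·1987 + 486·462
1 = 486·20332 − 4973·1987
1 = −4973·327299 + 80054·20332
1 = 80054·1002229 − 245135·327299
1 = −245135·8345131 + 2041134·1002229
1 = 2041134·17692491 − 4327403·8345131
So 8345131·(-4327403) ≡ 1 (mod 17692491), and -4327403 ≡ 13365088 (mod 17692491).

13365088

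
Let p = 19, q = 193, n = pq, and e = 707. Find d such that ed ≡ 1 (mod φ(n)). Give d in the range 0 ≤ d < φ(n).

φ(n) = (p−1)(q−1) = 18·192 = 3456.
Need d with 707·d ≡ 1 (mod 3456). Apply the extended Euclidean algorithm:
3456 = 4×707 + 628
707 = 1×628 + 79
628 = 7×79 + 75
79 = 1×75 + 4
75 = 18×4 + 3
4 = 1×3 + 1
3 = 3×1 + 0
Back-substitute:
1 = 4 − 3
1 = −75 + 19·4
1 = 19·79 − 20·75
1 = −20·628 + 159·79
1 = 159·707 − 179·628
1 = −179·3456 + 875·707
So 707·875 ≡ 1 (mod 3456), hence d = 875.

875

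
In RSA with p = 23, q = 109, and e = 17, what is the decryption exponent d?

1817

φ(n) = (p−1)(q−1) = 22·108 = 2376.
Need d with 17·d ≡ 1 (mod 2376). Apply the extended Euclidean algorithm:
2376 = 139×17 + 13
17 = 1×13 + 4
13 = 3×4 + 1
4 = 4×1 + 0
Back-substitute:
1 = 13 − 3·4
1 = −3·17 + 4·13
1 = 4·2376 − 559·17
So 17·(-559) ≡ 1 (mod 2376), hence d ≡ -559 ≡ 1817 (mod 2376).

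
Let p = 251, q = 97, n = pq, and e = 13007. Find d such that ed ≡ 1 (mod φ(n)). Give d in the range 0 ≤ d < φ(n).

φ(n) = (p−1)(q−1) = 250·96 = 24000.
Need d with 13007·d ≡ 1 (mod 24000). Apply the extended Euclidean algorithm:
24000 = 1*13007 + 10993
13007 = 1*10993 + 2014
10993 = 5*2014 + 923
2014 = 2*923 + 168
923 = 5*168 + 83
168 = 2*83 + 2
83 = 41*2 + 1
2 = 2*1 + 0
Back-substitute:
1 = 83 − 41·2
1 = −41·168 + 83·83
1 = 83·923 − 456·168
1 = −456·2014 + 995·923
1 = 995·10993 − 5431·2014
1 = −5431·13007 + 6426·10993
1 = 6426·24000 − 11857·13007
So 13007·(-11857) ≡ 1 (mod 24000), hence d ≡ -11857 ≡ 12143 (mod 24000).

12143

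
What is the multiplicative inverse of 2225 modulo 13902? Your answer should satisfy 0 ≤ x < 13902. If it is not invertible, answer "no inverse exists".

Run Euclid on (13902, 2225):
13902 = 6×2225 + 552
2225 = 4×552 + 17
552 = 32×17 + 8
17 = 2×8 + 1
8 = 8×1 + 0
The gcd is 1. Working backward:
1 = 17 − 2·8
1 = −2·552 + 65·17
1 = 65·2225 − 262·552
1 = −262·13902 + 1637·2225
So 2225·1637 ≡ 1 (mod 13902).

1637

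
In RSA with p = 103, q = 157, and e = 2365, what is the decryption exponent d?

φ(n) = (p−1)(q−1) = 102·156 = 15912.
Need d with 2365·d ≡ 1 (mod 15912). Apply the extended Euclidean algorithm:
15912 = 6·2365 + 1722
2365 = 1·1722 + 643
1722 = 2·643 + 436
643 = 1·436 + 207
436 = 2·207 + 22
207 = 9·22 + 9
22 = 2·9 + 4
9 = 2·4 + 1
4 = 4·1 + 0
Back-substitute:
1 = 9 − 2·4
1 = −2·22 + 5·9
1 = 5·207 − 47·22
1 = −47·436 + 99·207
1 = 99·643 − 146·436
1 = −146·1722 + 391·643
1 = 391·2365 − 537·1722
1 = −537·15912 + 3613·2365
So 2365·3613 ≡ 1 (mod 15912), hence d = 3613.

3613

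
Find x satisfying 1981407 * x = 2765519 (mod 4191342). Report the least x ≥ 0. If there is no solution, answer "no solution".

gcd(1981407, 4191342):
4191342 = 2×1981407 + 228528
1981407 = 8×228528 + 153183
228528 = 1×153183 + 75345
153183 = 2×75345 + 2493
75345 = 30×2493 + 555
2493 = 4×555 + 273
555 = 2×273 + 9
273 = 30×9 + 3
9 = 3×3 + 0
gcd = 3, but 3 ∤ 2765519, so the congruence has no solution.

no solution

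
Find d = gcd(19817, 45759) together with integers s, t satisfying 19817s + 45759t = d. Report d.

7

Euclidean algorithm:
45759 = 2*19817 + 6125
19817 = 3*6125 + 1442
6125 = 4*1442 + 357
1442 = 4*357 + 14
357 = 25*14 + 7
14 = 2*7 + 0
gcd(19817, 45759) = 7.
Working backward:
7 = 357 − 25·14
7 = −25·1442 + 101·357
7 = 101·6125 − 429·1442
7 = −429·19817 + 1388·6125
7 = 1388·45759 − 3205·19817
So 7 = (1388)·45759 + (-3205)·19817.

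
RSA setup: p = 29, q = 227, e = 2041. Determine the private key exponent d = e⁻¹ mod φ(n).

φ(n) = (p−1)(q−1) = 28·226 = 6328.
Need d with 2041·d ≡ 1 (mod 6328). Apply the extended Euclidean algorithm:
6328 = 3*2041 + 205
2041 = 9*205 + 196
205 = 1*196 + 9
196 = 21*9 + 7
9 = 1*7 + 2
7 = 3*2 + 1
2 = 2*1 + 0
Back-substitute:
1 = 7 − 3·2
1 = −3·9 + 4·7
1 = 4·196 − 87·9
1 = −87·205 + 91·196
1 = 91·2041 − 906·205
1 = −906·6328 + 2809·2041
So 2041·2809 ≡ 1 (mod 6328), hence d = 2809.

2809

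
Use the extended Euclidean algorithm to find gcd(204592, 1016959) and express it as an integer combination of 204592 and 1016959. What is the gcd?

Apply Euclid's algorithm to 1016959 and 204592:
1016959 = 4×204592 + 198591
204592 = 1×198591 + 6001
198591 = 33×6001 + 558
6001 = 10×558 + 421
558 = 1×421 + 137
421 = 3×137 + 10
137 = 13×10 + 7
10 = 1×7 + 3
7 = 2×3 + 1
3 = 3×1 + 0
gcd(204592, 1016959) = 1.
Express as a combination:
1 = 7 − 2·3
1 = −2·10 + 3·7
1 = 3·137 − 41·10
1 = −41·421 + 126·137
1 = 126·558 − 167·421
1 = −167·6001 + 1796·558
1 = 1796·198591 − 59435·6001
1 = −59435·204592 + 61231·198591
1 = 61231·1016959 − 304359·204592
So 1 = (61231)·1016959 + (-304359)·204592.

1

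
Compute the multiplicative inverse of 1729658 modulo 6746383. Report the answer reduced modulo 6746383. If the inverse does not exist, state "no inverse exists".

Euclidean algorithm on 6746383, 1729658:
6746383 = 3*1729658 + 1557409
1729658 = 1*1557409 + 172249
1557409 = 9*172249 + 7168
172249 = 24*7168 + 217
7168 = 33*217 + 7
217 = 31*7 + 0
gcd(1729658, 6746383) = 7 ≠ 1, so 1729658 has no multiplicative inverse modulo 6746383.

no inverse exists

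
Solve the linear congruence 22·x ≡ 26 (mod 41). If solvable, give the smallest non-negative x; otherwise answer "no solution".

31

First find gcd(22, 41):
41 = 1·22 + 19
22 = 1·19 + 3
19 = 6·3 + 1
3 = 3·1 + 0
gcd = 1, so a unique solution mod 41 exists.
Back-substitute for the Bézout coefficients:
1 = 19 − 6·3
1 = −6·22 + 7·19
1 = 7·41 − 13·22
So 22·(-13) ≡ 1 (mod 41), giving 22⁻¹ ≡ 28.
x ≡ 22⁻¹·26 ≡ 28·26 ≡ 31 (mod 41).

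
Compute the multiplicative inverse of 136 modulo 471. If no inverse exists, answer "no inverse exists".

Run Euclid on (471, 136):
471 = 3×136 + 63
136 = 2×63 + 10
63 = 6×10 + 3
10 = 3×3 + 1
3 = 3×1 + 0
Since gcd(136, 471) = 1, back-substitute to write 1 as a combination:
1 = 10 − 3·3
1 = −3·63 + 19·10
1 = 19·136 − 41·63
1 = −41·471 + 142·136
So 136·142 ≡ 1 (mod 471).

142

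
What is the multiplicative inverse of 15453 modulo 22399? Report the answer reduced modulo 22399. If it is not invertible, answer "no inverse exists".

9987

Apply the Euclidean algorithm to 22399 and 15453:
22399 = 1·15453 + 6946
15453 = 2·6946 + 1561
6946 = 4·1561 + 702
1561 = 2·702 + 157
702 = 4·157 + 74
157 = 2·74 + 9
74 = 8·9 + 2
9 = 4·2 + 1
2 = 2·1 + 0
The gcd is 1. Working backward:
1 = 9 − 4·2
1 = −4·74 + 33·9
1 = 33·157 − 70·74
1 = −70·702 + 313·157
1 = 313·1561 − 696·702
1 = −696·6946 + 3097·1561
1 = 3097·15453 − 6890·6946
1 = −6890·22399 + 9987·15453
So 15453·9987 ≡ 1 (mod 22399).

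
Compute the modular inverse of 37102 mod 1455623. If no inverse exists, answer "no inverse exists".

Euclidean algorithm on 1455623, 37102:
1455623 = 39×37102 + 8645
37102 = 4×8645 + 2522
8645 = 3×2522 + 1079
2522 = 2×1079 + 364
1079 = 2×364 + 351
364 = 1×351 + 13
351 = 27×13 + 0
The gcd is 13, not 1, hence no inverse exists.

no inverse exists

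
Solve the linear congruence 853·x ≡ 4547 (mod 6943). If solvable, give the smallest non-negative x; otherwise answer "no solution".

First find gcd(853, 6943):
6943 = 8·853 + 119
853 = 7·119 + 20
119 = 5·20 + 19
20 = 1·19 + 1
19 = 19·1 + 0
gcd = 1, so a unique solution mod 6943 exists.
Back-substitute for the Bézout coefficients:
1 = 20 − 19
1 = −119 + 6·20
1 = 6·853 − 43·119
1 = −43·6943 + 350·853
So 853·(350) ≡ 1 (mod 6943), giving 853⁻¹ ≡ 350.
x ≡ 853⁻¹·4547 ≡ 350·4547 ≡ 1503 (mod 6943).

1503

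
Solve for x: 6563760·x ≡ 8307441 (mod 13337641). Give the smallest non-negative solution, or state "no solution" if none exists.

2011285

First find gcd(6563760, 13337641):
13337641 = 2*6563760 + 210121
6563760 = 31*210121 + 50009
210121 = 4*50009 + 10085
50009 = 4*10085 + 9669
10085 = 1*9669 + 416
9669 = 23*416 + 101
416 = 4*101 + 12
101 = 8*12 + 5
12 = 2*5 + 2
5 = 2*2 + 1
2 = 2*1 + 0
gcd = 1, so a unique solution mod 13337641 exists.
Back-substitute for the Bézout coefficients:
1 = 5 − 2·2
1 = −2·12 + 5·5
1 = 5·101 − 42·12
1 = −42·416 + 173·101
1 = 173·9669 − 4021·416
1 = −4021·10085 + 4194·9669
1 = 4194·50009 − 20797·10085
1 = −20797·210121 + 87382·50009
1 = 87382·6563760 − 2729639·210121
1 = −2729639·13337641 + 5546660·6563760
So 6563760·(5546660) ≡ 1 (mod 13337641), giving 6563760⁻¹ ≡ 5546660.
x ≡ 6563760⁻¹·8307441 ≡ 5546660·8307441 ≡ 2011285 (mod 13337641).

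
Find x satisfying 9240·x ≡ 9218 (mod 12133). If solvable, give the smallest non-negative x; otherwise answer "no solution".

First find gcd(9240, 12133):
12133 = 1·9240 + 2893
9240 = 3·2893 + 561
2893 = 5·561 + 88
561 = 6·88 + 33
88 = 2·33 + 22
33 = 1·22 + 11
22 = 2·11 + 0
gcd = 11 and 11 | 9218, so solutions exist. Divide through by 11: 840x ≡ 838 (mod 1103).
Now find 840⁻¹ mod 1103:
1103 = 1×840 + 263
840 = 3×263 + 51
263 = 5×51 + 8
51 = 6×8 + 3
8 = 2×3 + 2
3 = 1×2 + 1
2 = 2×1 + 0
Back-substitute:
1 = 3 − 2
1 = −8 + 3·3
1 = 3·51 − 19·8
1 = −19·263 + 98·51
1 = 98·840 − 313·263
1 = −313·1103 + 411·840
So 840⁻¹ ≡ 411 (mod 1103).
Then x ≡ 411·838 ≡ 282 (mod 1103); the smallest non-negative solution is x = 282.

282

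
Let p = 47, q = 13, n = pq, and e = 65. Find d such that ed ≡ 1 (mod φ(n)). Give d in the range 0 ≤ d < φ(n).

17

φ(n) = (p−1)(q−1) = 46·12 = 552.
Need d with 65·d ≡ 1 (mod 552). Apply the extended Euclidean algorithm:
552 = 8·65 + 32
65 = 2·32 + 1
32 = 32·1 + 0
Back-substitute:
1 = 65 − 2·32
1 = −2·552 + 17·65
So 65·17 ≡ 1 (mod 552), hence d = 17.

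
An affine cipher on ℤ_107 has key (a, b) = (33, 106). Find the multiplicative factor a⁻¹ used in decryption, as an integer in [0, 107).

13

gcd(107, 33) by repeated division:
107 = 3×33 + 8
33 = 4×8 + 1
8 = 8×1 + 0
The gcd is 1. Working backward:
1 = 33 − 4·8
1 = −4·107 + 13·33
So 33·13 ≡ 1 (mod 107).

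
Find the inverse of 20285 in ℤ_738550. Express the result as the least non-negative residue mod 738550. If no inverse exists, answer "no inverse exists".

Compute gcd(20285, 738550):
738550 = 36·20285 + 8290
20285 = 2·8290 + 3705
8290 = 2·3705 + 880
3705 = 4·880 + 185
880 = 4·185 + 140
185 = 1·140 + 45
140 = 3·45 + 5
45 = 9·5 + 0
Since gcd = 5 > 1, 20285 is not a unit mod 738550.

no inverse exists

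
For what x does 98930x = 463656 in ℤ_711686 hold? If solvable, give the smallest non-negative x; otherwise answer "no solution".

91575

First find gcd(98930, 711686):
711686 = 7·98930 + 19176
98930 = 5·19176 + 3050
19176 = 6·3050 + 876
3050 = 3·876 + 422
876 = 2·422 + 32
422 = 13·32 + 6
32 = 5·6 + 2
6 = 3·2 + 0
gcd = 2 and 2 | 463656, so solutions exist. Divide through by 2: 49465x ≡ 231828 (mod 355843).
Now find 49465⁻¹ mod 355843:
355843 = 7*49465 + 9588
49465 = 5*9588 + 1525
9588 = 6*1525 + 438
1525 = 3*438 + 211
438 = 2*211 + 16
211 = 13*16 + 3
16 = 5*3 + 1
3 = 3*1 + 0
Back-substitute:
1 = 16 − 5·3
1 = −5·211 + 66·16
1 = 66·438 − 137·211
1 = −137·1525 + 477·438
1 = 477·9588 − 2999·1525
1 = −2999·49465 + 15472·9588
1 = 15472·355843 − 111303·49465
So 49465·(-111303) ≡ 1 (mod 355843), i.e. 49465⁻¹ ≡ 244540.
Then x ≡ 244540·231828 ≡ 91575 (mod 355843); the smallest non-negative solution is x = 91575.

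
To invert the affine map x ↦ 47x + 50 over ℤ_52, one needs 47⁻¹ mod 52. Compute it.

Run Euclid on (52, 47):
52 = 1*47 + 5
47 = 9*5 + 2
5 = 2*2 + 1
2 = 2*1 + 0
The gcd is 1. Working backward:
1 = 5 − 2·2
1 = −2·47 + 19·5
1 = 19·52 − 21·47
So 47·(-21) ≡ 1 (mod 52), and -21 ≡ 31 (mod 52).

31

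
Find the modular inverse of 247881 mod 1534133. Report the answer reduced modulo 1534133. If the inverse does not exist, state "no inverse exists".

Apply the Euclidean algorithm to 1534133 and 247881:
1534133 = 6·247881 + 46847
247881 = 5·46847 + 13646
46847 = 3·13646 + 5909
13646 = 2·5909 + 1828
5909 = 3·1828 + 425
1828 = 4·425 + 128
425 = 3·128 + 41
128 = 3·41 + 5
41 = 8·5 + 1
5 = 5·1 + 0
The gcd is 1. Working backward:
1 = 41 − 8·5
1 = −8·128 + 25·41
1 = 25·425 − 83·128
1 = −83·1828 + 357·425
1 = 357·5909 − 1154·1828
1 = −1154·13646 + 2665·5909
1 = 2665·46847 − 9149·13646
1 = −9149·247881 + 48410·46847
1 = 48410·1534133 − 299609·247881
So 247881·(-299609) ≡ 1 (mod 1534133), and -299609 ≡ 1234524 (mod 1534133).

1234524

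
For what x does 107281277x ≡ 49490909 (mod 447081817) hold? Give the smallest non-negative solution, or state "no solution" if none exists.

337396371

First find gcd(107281277, 447081817):
447081817 = 4×107281277 + 17956709
107281277 = 5×17956709 + 17497732
17956709 = 1×17497732 + 458977
17497732 = 38×458977 + 56606
458977 = 8×56606 + 6129
56606 = 9×6129 + 1445
6129 = 4×1445 + 349
1445 = 4×349 + 49
349 = 7×49 + 6
49 = 8×6 + 1
6 = 6×1 + 0
gcd = 1, so a unique solution mod 447081817 exists.
Back-substitute for the Bézout coefficients:
1 = 49 − 8·6
1 = −8·349 + 57·49
1 = 57·1445 − 236·349
1 = −236·6129 + 1001·1445
1 = 1001·56606 − 9245·6129
1 = −9245·458977 + 74961·56606
1 = 74961·17497732 − 2857763·458977
1 = −2857763·17956709 + 2932724·17497732
1 = 2932724·107281277 − 17521383·17956709
1 = −17521383·447081817 + 73018256·107281277
So 107281277·(73018256) ≡ 1 (mod 447081817), giving 107281277⁻¹ ≡ 73018256.
x ≡ 107281277⁻¹·49490909 ≡ 73018256·49490909 ≡ 337396371 (mod 447081817).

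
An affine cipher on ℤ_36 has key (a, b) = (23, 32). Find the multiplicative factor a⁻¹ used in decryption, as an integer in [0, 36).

11

gcd(36, 23) by repeated division:
36 = 1*23 + 13
23 = 1*13 + 10
13 = 1*10 + 3
10 = 3*3 + 1
3 = 3*1 + 0
The gcd is 1. Working backward:
1 = 10 − 3·3
1 = −3·13 + 4·10
1 = 4·23 − 7·13
1 = −7·36 + 11·23
So 23·11 ≡ 1 (mod 36).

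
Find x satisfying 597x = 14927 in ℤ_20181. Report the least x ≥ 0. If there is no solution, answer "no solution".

gcd(597, 20181):
20181 = 33*597 + 480
597 = 1*480 + 117
480 = 4*117 + 12
117 = 9*12 + 9
12 = 1*9 + 3
9 = 3*3 + 0
gcd = 3, but 3 ∤ 14927, so the congruence has no solution.

no solution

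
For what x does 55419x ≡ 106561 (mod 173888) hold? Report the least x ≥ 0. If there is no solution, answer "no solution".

First find gcd(55419, 173888):
173888 = 3·55419 + 7631
55419 = 7·7631 + 2002
7631 = 3·2002 + 1625
2002 = 1·1625 + 377
1625 = 4·377 + 117
377 = 3·117 + 26
117 = 4·26 + 13
26 = 2·13 + 0
gcd = 13 and 13 | 106561, so solutions exist. Divide through by 13: 4263x ≡ 8197 (mod 13376).
Now find 4263⁻¹ mod 13376:
13376 = 3*4263 + 587
4263 = 7*587 + 154
587 = 3*154 + 125
154 = 1*125 + 29
125 = 4*29 + 9
29 = 3*9 + 2
9 = 4*2 + 1
2 = 2*1 + 0
Back-substitute:
1 = 9 − 4·2
1 = −4·29 + 13·9
1 = 13·125 − 56·29
1 = −56·154 + 69·125
1 = 69·587 − 263·154
1 = −263·4263 + 1910·587
1 = 1910·13376 − 5993·4263
So 4263·(-5993) ≡ 1 (mod 13376), i.e. 4263⁻¹ ≡ 7383.
Then x ≡ 7383·8197 ≡ 5427 (mod 13376); the smallest non-negative solution is x = 5427.

5427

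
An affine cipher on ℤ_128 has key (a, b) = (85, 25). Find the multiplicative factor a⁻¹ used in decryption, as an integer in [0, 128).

125

Extended Euclidean algorithm:
128 = 1*85 + 43
85 = 1*43 + 42
43 = 1*42 + 1
42 = 42*1 + 0
Since gcd(85, 128) = 1, back-substitute to write 1 as a combination:
1 = 43 − 42
1 = −85 + 2·43
1 = 2·128 − 3·85
Thus 85·(-3) ≡ 1 (mod 128); reducing, -3 mod 128 = 125.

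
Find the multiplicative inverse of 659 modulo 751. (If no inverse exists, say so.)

351

Run Euclid on (751, 659):
751 = 1·659 + 92
659 = 7·92 + 15
92 = 6·15 + 2
15 = 7·2 + 1
2 = 2·1 + 0
The gcd is 1. Working backward:
1 = 15 − 7·2
1 = −7·92 + 43·15
1 = 43·659 − 308·92
1 = −308·751 + 351·659
So 659·351 ≡ 1 (mod 751).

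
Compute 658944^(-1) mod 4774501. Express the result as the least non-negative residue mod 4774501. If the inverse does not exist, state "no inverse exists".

gcd(4774501, 658944) by repeated division:
4774501 = 7*658944 + 161893
658944 = 4*161893 + 11372
161893 = 14*11372 + 2685
11372 = 4*2685 + 632
2685 = 4*632 + 157
632 = 4*157 + 4
157 = 39*4 + 1
4 = 4*1 + 0
gcd = 1, so the inverse exists. Back-substitute:
1 = 157 − 39·4
1 = −39·632 + 157·157
1 = 157·2685 − 667·632
1 = −667·11372 + 2825·2685
1 = 2825·161893 − 40217·11372
1 = −40217·658944 + 163693·161893
1 = 163693·4774501 − 1186068·658944
Thus 658944·(-1186068) ≡ 1 (mod 4774501); reducing, -1186068 mod 4774501 = 3588433.

3588433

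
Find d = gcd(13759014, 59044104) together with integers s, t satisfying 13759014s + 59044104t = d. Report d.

Repeated division:
59044104 = 4*13759014 + 4008048
13759014 = 3*4008048 + 1734870
4008048 = 2*1734870 + 538308
1734870 = 3*538308 + 119946
538308 = 4*119946 + 58524
119946 = 2*58524 + 2898
58524 = 20*2898 + 564
2898 = 5*564 + 78
564 = 7*78 + 18
78 = 4*18 + 6
18 = 3*6 + 0
gcd(13759014, 59044104) = 6.
Back-substituting:
6 = 78 − 4·18
6 = −4·564 + 29·78
6 = 29·2898 − 149·564
6 = −149·58524 + 3009·2898
6 = 3009·119946 − 6167·58524
6 = −6167·538308 + 27677·119946
6 = 27677·1734870 − 89198·538308
6 = −89198·4008048 + 206073·1734870
6 = 206073·13759014 − 707417·4008048
6 = −707417·59044104 + 3035741·13759014
So 6 = (-707417)·59044104 + (3035741)·13759014.

6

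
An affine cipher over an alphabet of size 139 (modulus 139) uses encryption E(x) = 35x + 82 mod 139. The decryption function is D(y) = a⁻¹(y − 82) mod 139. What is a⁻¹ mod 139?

Run Euclid on (139, 35):
139 = 3*35 + 34
35 = 1*34 + 1
34 = 34*1 + 0
gcd = 1, so the inverse exists. Back-substitute:
1 = 35 − 34
1 = −139 + 4·35
So 35·4 ≡ 1 (mod 139).

4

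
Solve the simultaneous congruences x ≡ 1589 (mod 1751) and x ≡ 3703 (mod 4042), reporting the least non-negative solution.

2792683

Write x = 1589 + 1751·k. Then 1751·k ≡ 3703 − 1589 ≡ 2114 (mod 4042).
Need 1751⁻¹ mod 4042. Extended Euclid on (4042, 1751):
4042 = 2×1751 + 540
1751 = 3×540 + 131
540 = 4×131 + 16
131 = 8×16 + 3
16 = 5×3 + 1
3 = 3×1 + 0
Back-substitute:
1 = 16 − 5·3
1 = −5·131 + 41·16
1 = 41·540 − 169·131
1 = −169·1751 + 548·540
1 = 548·4042 − 1265·1751
1751⁻¹ ≡ 2777 (mod 4042), so k ≡ 2777·2114 ≡ 1594 (mod 4042).
x = 1589 + 1751·1594 = 2792683.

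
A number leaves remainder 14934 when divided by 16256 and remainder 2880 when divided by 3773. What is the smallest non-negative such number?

Write x = 14934 + 16256·k. Then 16256·k ≡ 2880 − 14934 ≡ 3038 (mod 3773).
Need 16256⁻¹ mod 3773. Extended Euclid on (3773, 1164):
3773 = 3*1164 + 281
1164 = 4*281 + 40
281 = 7*40 + 1
40 = 40*1 + 0
Back-substitute:
1 = 281 − 7·40
1 = −7·1164 + 29·281
1 = 29·3773 − 94·1164
16256⁻¹ ≡ 3679 (mod 3773), so k ≡ 3679·3038 ≡ 1176 (mod 3773).
x = 14934 + 16256·1176 = 19131990.

19131990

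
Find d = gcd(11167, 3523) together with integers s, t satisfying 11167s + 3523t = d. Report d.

Apply Euclid's algorithm to 11167 and 3523:
11167 = 3·3523 + 598
3523 = 5·598 + 533
598 = 1·533 + 65
533 = 8·65 + 13
65 = 5·13 + 0
gcd(11167, 3523) = 13.
Working backward:
13 = 533 − 8·65
13 = −8·598 + 9·533
13 = 9·3523 − 53·598
13 = −53·11167 + 168·3523
So 13 = (-53)·11167 + (168)·3523.

13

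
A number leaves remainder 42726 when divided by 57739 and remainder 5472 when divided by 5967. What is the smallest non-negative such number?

Write x = 42726 + 57739·k. Then 57739·k ≡ 5472 − 42726 ≡ 4515 (mod 5967).
Need 57739⁻¹ mod 5967. Extended Euclid on (5967, 4036):
5967 = 1×4036 + 1931
4036 = 2×1931 + 174
1931 = 11×174 + 17
174 = 10×17 + 4
17 = 4×4 + 1
4 = 4×1 + 0
Back-substitute:
1 = 17 − 4·4
1 = −4·174 + 41·17
1 = 41·1931 − 455·174
1 = −455·4036 + 951·1931
1 = 951·5967 − 1406·4036
57739⁻¹ ≡ 4561 (mod 5967), so k ≡ 4561·4515 ≡ 798 (mod 5967).
x = 42726 + 57739·798 = 46118448.

46118448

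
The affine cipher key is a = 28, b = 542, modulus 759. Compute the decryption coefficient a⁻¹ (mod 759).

244

Extended Euclidean algorithm:
759 = 27·28 + 3
28 = 9·3 + 1
3 = 3·1 + 0
gcd = 1, so the inverse exists. Back-substitute:
1 = 28 − 9·3
1 = −9·759 + 244·28
So 28·244 ≡ 1 (mod 759).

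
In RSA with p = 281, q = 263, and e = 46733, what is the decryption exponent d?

φ(n) = (p−1)(q−1) = 280·262 = 73360.
Need d with 46733·d ≡ 1 (mod 73360). Apply the extended Euclidean algorithm:
73360 = 1×46733 + 26627
46733 = 1×26627 + 20106
26627 = 1×20106 + 6521
20106 = 3×6521 + 543
6521 = 12×543 + 5
543 = 108×5 + 3
5 = 1×3 + 2
3 = 1×2 + 1
2 = 2×1 + 0
Back-substitute:
1 = 3 − 2
1 = −5 + 2·3
1 = 2·543 − 217·5
1 = −217·6521 + 2606·543
1 = 2606·20106 − 8035·6521
1 = −8035·26627 + 10641·20106
1 = 10641·46733 − 18676·26627
1 = −18676·73360 + 29317·46733
So 46733·29317 ≡ 1 (mod 73360), hence d = 29317.

29317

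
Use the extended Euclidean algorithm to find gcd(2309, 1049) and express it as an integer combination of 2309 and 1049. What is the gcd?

Repeated division:
2309 = 2×1049 + 211
1049 = 4×211 + 205
211 = 1×205 + 6
205 = 34×6 + 1
6 = 6×1 + 0
gcd(2309, 1049) = 1.
Working backward:
1 = 205 − 34·6
1 = −34·211 + 35·205
1 = 35·1049 − 174·211
1 = −174·2309 + 383·1049
So 1 = (-174)·2309 + (383)·1049.

1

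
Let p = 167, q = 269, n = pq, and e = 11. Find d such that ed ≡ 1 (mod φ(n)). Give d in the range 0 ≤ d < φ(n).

φ(n) = (p−1)(q−1) = 166·268 = 44488.
Need d with 11·d ≡ 1 (mod 44488). Apply the extended Euclidean algorithm:
44488 = 4044·11 + 4
11 = 2·4 + 3
4 = 1·3 + 1
3 = 3·1 + 0
Back-substitute:
1 = 4 − 3
1 = −11 + 3·4
1 = 3·44488 − 12133·11
So 11·(-12133) ≡ 1 (mod 44488), hence d ≡ -12133 ≡ 32355 (mod 44488).

32355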